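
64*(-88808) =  - 5683712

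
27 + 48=75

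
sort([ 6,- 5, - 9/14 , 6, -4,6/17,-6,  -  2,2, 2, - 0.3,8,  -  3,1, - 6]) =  [ - 6, -6, - 5, - 4, - 3 , - 2, - 9/14, - 0.3,6/17,1,2, 2,6,6,8]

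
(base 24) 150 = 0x2b8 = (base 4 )22320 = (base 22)19e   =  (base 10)696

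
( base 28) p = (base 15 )1a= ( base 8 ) 31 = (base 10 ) 25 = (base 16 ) 19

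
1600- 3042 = - 1442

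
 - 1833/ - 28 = 65 + 13/28 = 65.46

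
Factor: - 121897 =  - 79^1*1543^1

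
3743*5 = 18715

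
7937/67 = 7937/67 = 118.46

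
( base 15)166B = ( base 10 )4826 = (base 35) 3WV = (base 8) 11332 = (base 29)5LC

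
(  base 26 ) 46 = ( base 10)110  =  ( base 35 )35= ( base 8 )156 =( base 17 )68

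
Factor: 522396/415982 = 54/43  =  2^1*3^3*43^ ( - 1 ) 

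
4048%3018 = 1030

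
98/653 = 98/653 = 0.15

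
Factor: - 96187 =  -7^2*13^1*151^1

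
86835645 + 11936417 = 98772062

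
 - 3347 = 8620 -11967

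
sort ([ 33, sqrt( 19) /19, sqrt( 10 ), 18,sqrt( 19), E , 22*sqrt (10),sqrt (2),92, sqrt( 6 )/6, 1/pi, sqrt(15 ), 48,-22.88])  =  [ - 22.88,sqrt(19 )/19,1/pi,sqrt(6)/6, sqrt ( 2), E, sqrt( 10 ), sqrt( 15 ), sqrt(19 ),18,33, 48,22 * sqrt( 10 ), 92]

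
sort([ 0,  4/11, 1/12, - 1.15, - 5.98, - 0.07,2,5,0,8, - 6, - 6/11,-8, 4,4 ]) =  [ - 8, - 6,- 5.98, - 1.15, - 6/11, - 0.07 , 0,0,1/12,4/11, 2,4,4, 5,8 ] 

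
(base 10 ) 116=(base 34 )3e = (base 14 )84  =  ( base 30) 3q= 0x74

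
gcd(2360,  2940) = 20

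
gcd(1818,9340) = 2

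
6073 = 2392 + 3681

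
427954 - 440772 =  - 12818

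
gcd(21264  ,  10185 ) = 3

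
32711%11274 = 10163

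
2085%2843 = 2085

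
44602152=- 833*( - 53544) 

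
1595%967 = 628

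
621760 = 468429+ 153331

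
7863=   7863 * 1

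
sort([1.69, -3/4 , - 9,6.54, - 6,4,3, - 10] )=[ - 10, - 9, - 6, - 3/4, 1.69,3,4,6.54]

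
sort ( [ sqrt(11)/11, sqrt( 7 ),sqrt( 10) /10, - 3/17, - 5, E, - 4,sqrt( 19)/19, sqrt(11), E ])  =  [ - 5, - 4, - 3/17,sqrt(19) /19,sqrt(11) /11, sqrt( 10)/10, sqrt( 7),E,E,sqrt(11) ]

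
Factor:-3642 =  - 2^1*3^1*607^1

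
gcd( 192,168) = 24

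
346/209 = 1  +  137/209 = 1.66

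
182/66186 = 91/33093 = 0.00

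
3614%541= 368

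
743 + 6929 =7672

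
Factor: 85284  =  2^2*3^2*23^1 * 103^1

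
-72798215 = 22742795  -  95541010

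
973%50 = 23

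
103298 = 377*274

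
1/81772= 1/81772= 0.00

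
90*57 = 5130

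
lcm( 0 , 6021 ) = 0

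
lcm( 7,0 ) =0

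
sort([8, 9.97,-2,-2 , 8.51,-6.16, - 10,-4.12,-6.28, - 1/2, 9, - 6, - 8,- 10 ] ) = [ - 10,-10,-8, - 6.28,-6.16, - 6,-4.12,-2,-2, - 1/2, 8, 8.51, 9, 9.97]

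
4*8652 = 34608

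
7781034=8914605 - 1133571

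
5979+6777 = 12756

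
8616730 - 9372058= - 755328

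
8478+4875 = 13353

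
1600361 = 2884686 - 1284325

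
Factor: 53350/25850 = 47^(-1) *97^1= 97/47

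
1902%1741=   161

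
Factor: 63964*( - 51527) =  - 2^2 *7^1*17^1*433^1*15991^1 = - 3295873028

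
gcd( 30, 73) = 1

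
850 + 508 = 1358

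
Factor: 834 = 2^1 * 3^1*139^1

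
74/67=74/67 = 1.10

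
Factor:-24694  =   -2^1*12347^1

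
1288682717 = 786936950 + 501745767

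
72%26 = 20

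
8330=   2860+5470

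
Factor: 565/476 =2^( - 2)*5^1*7^( - 1 ) * 17^(-1)* 113^1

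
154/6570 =77/3285  =  0.02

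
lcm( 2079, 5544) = 16632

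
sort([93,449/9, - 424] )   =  [ - 424,449/9,93] 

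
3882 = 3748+134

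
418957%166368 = 86221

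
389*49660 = 19317740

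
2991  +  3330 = 6321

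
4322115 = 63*68605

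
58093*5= 290465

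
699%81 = 51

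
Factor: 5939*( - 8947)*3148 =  - 2^2 * 23^1*389^1*787^1*5939^1 = - 167272861484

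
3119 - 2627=492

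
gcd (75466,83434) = 2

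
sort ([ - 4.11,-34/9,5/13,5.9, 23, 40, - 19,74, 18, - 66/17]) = [ - 19, - 4.11,  -  66/17, - 34/9, 5/13,5.9, 18,23,40,74 ]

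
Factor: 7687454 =2^1 * 43^1*71^1*1259^1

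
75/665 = 15/133=0.11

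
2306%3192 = 2306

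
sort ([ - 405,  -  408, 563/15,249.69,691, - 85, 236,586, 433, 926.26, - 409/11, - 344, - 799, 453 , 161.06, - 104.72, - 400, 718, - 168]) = [ - 799, - 408, - 405 , - 400, - 344, - 168, - 104.72, - 85, - 409/11, 563/15,161.06, 236, 249.69,433, 453,586,691, 718, 926.26]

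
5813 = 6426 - 613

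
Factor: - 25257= - 3^1*8419^1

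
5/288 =5/288 = 0.02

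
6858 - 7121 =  - 263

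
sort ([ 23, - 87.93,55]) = [ - 87.93,  23,  55]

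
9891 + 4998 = 14889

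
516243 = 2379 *217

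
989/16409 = 989/16409 = 0.06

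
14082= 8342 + 5740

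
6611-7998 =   -  1387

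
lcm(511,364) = 26572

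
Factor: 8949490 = 2^1 * 5^1*11^1*81359^1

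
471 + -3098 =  - 2627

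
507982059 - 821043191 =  - 313061132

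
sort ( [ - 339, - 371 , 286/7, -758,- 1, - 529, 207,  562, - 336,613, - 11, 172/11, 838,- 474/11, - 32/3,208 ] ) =[  -  758, -529, - 371 , -339, - 336,  -  474/11, - 11 ,  -  32/3 , - 1,172/11, 286/7, 207 , 208, 562,  613,838]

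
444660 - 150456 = 294204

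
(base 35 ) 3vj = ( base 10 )4779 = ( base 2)1001010101011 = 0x12ab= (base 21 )AHC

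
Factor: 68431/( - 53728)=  - 2^( - 5 )*11^1 *23^( - 1)*73^( -1)*6221^1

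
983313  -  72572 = 910741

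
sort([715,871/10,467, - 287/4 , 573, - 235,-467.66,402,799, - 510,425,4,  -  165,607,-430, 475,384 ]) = [ - 510, - 467.66, - 430, - 235, - 165, - 287/4,4, 871/10,384,402,425,  467,475,573, 607 , 715,799 ]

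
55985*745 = 41708825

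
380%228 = 152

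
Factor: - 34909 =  - 7^1*4987^1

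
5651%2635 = 381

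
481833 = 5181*93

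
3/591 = 1/197  =  0.01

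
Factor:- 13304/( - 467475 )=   2^3*3^ ( - 1 )*5^( - 2 ) * 23^ ( - 1 ) * 271^( - 1)*1663^1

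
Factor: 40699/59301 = 3^( - 2)*11^(  -  1)*599^(-1)*40699^1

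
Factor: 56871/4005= 5^(-1)*71^1 = 71/5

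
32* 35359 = 1131488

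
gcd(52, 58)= 2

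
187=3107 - 2920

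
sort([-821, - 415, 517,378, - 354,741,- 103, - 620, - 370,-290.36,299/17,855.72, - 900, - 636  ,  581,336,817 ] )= [-900, - 821, - 636 ,- 620, - 415,-370,-354,-290.36, - 103,  299/17 , 336,378, 517,581, 741, 817,855.72 ]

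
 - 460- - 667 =207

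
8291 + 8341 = 16632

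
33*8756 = 288948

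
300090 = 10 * 30009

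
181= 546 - 365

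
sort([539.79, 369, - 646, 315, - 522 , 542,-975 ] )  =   [ - 975,- 646,- 522, 315,369,539.79,542]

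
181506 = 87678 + 93828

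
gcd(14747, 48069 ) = 1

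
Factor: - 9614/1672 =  - 2^(-2) *23^1 = - 23/4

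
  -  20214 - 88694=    - 108908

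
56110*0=0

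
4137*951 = 3934287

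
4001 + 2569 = 6570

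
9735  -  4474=5261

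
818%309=200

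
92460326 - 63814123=28646203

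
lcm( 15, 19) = 285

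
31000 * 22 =682000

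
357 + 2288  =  2645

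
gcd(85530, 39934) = 2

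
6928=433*16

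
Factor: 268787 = 17^1*97^1*163^1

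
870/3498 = 145/583 = 0.25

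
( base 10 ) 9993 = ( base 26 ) EK9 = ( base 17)209e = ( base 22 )KE5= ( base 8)23411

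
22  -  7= 15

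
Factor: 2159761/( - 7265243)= - 43^1*50227^1*7265243^( - 1 )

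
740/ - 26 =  - 29 + 7/13 = - 28.46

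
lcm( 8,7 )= 56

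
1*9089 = 9089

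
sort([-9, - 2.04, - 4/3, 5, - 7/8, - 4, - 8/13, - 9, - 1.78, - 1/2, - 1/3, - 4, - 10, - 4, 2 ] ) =[ - 10,  -  9, - 9  , - 4, - 4,-4, - 2.04, - 1.78, - 4/3, - 7/8,-8/13, - 1/2,-1/3, 2, 5] 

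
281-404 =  -123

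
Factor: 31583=31583^1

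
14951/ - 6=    - 2492 + 1/6 =- 2491.83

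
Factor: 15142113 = 3^3 * 7^1*113^1*709^1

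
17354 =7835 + 9519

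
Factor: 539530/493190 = 149^( - 1 )*163^1 = 163/149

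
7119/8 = 889+7/8 = 889.88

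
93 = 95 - 2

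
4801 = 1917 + 2884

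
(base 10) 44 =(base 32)1c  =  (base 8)54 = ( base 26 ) 1i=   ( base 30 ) 1e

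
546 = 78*7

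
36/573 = 12/191= 0.06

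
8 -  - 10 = 18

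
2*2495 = 4990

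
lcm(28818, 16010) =144090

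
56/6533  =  56/6533 = 0.01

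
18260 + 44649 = 62909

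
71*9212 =654052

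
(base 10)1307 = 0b10100011011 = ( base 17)48f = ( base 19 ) 3bf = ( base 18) 40b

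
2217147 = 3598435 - 1381288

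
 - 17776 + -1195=-18971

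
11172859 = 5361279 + 5811580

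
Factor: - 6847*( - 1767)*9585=3^4*5^1*19^1 * 31^1 * 41^1 * 71^1*167^1 = 115965550665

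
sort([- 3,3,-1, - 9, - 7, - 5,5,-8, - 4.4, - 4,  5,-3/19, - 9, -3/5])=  [-9 , - 9, - 8  ,-7 , - 5, - 4.4, - 4, - 3, - 1,-3/5 , - 3/19, 3,5,5 ] 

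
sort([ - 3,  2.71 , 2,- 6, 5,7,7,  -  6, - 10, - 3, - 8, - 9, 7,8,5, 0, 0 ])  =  [ - 10, -9, - 8, - 6, - 6 , - 3, - 3,  0, 0, 2,2.71, 5,5,7, 7,7, 8 ]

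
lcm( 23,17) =391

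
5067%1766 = 1535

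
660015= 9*73335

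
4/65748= 1/16437 = 0.00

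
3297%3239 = 58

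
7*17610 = 123270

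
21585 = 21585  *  1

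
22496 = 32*703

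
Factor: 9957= 3^1*3319^1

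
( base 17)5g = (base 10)101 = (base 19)56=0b1100101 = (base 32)35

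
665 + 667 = 1332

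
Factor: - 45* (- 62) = 2^1 * 3^2*5^1*31^1 = 2790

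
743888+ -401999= 341889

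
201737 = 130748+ 70989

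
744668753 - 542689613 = 201979140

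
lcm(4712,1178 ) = 4712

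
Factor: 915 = 3^1*5^1*61^1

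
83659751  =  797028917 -713369166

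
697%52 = 21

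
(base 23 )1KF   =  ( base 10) 1004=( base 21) 25H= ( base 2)1111101100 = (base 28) 17o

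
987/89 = 987/89  =  11.09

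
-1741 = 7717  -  9458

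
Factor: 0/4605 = 0= 0^1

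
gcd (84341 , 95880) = 1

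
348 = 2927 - 2579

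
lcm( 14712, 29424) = 29424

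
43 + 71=114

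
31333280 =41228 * 760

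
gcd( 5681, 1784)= 1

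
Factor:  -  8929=  -  8929^1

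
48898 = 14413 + 34485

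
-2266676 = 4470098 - 6736774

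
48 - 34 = 14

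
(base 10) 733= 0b1011011101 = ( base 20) 1gd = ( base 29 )p8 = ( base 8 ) 1335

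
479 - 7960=  -  7481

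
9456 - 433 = 9023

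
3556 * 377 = 1340612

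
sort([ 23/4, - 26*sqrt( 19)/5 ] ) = [ - 26*sqrt(19) /5,23/4] 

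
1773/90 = 197/10 = 19.70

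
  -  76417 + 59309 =-17108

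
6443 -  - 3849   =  10292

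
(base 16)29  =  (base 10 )41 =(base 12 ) 35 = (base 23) 1I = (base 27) 1E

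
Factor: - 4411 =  - 11^1*401^1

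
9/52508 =9/52508 = 0.00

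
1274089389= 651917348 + 622172041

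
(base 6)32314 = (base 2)1000101010110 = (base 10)4438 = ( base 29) 581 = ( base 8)10526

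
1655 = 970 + 685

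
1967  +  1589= 3556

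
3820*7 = 26740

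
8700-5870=2830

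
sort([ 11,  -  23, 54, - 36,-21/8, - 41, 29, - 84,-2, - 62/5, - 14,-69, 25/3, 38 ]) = [ - 84 , - 69, - 41, - 36, - 23, - 14, - 62/5, - 21/8, - 2, 25/3,11, 29, 38,54 ] 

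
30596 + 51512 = 82108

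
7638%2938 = 1762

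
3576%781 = 452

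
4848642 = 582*8331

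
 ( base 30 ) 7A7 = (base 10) 6607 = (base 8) 14717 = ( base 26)9k3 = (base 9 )10051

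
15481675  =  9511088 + 5970587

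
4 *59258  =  237032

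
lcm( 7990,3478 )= 295630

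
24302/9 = 24302/9 = 2700.22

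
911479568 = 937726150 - 26246582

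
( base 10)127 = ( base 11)106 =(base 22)5H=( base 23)5C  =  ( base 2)1111111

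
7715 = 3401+4314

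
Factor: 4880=2^4*5^1*61^1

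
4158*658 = 2735964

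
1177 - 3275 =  - 2098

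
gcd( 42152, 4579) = 1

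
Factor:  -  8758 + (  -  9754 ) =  - 2^4*13^1*89^1 = - 18512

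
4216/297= 4216/297 =14.20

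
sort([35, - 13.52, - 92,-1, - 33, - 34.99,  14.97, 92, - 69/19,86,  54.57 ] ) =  [ - 92, -34.99,-33 ,-13.52,-69/19, - 1, 14.97, 35, 54.57, 86, 92]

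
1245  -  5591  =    -  4346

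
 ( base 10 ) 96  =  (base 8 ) 140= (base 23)44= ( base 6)240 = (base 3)10120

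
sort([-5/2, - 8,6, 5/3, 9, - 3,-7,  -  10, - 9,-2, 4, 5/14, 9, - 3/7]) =[-10, - 9, - 8,- 7 ,-3,- 5/2,-2, - 3/7, 5/14,5/3, 4, 6, 9, 9]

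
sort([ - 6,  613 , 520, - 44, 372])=[-44, - 6 , 372, 520,613]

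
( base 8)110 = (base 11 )66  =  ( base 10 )72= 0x48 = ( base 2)1001000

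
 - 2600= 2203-4803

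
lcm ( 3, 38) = 114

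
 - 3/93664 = - 3/93664 = - 0.00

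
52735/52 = 52735/52 = 1014.13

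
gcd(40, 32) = 8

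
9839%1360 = 319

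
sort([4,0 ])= [ 0, 4 ] 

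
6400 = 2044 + 4356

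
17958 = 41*438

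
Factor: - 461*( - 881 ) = 406141   =  461^1*881^1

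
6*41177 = 247062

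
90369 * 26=2349594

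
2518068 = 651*3868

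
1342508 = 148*9071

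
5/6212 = 5/6212 = 0.00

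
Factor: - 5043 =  - 3^1*41^2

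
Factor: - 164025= - 3^8 * 5^2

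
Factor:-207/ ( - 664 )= 2^ ( - 3)*3^2*23^1*83^( - 1 ) 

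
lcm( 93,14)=1302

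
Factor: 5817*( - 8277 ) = - 3^2*7^1*31^1*89^1*277^1 = - 48147309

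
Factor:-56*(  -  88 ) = 4928= 2^6*7^1*11^1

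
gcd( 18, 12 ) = 6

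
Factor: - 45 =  - 3^2*5^1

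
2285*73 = 166805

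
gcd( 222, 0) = 222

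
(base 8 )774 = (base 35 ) EI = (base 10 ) 508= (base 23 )m2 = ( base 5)4013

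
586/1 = 586 = 586.00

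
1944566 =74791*26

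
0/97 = 0 =0.00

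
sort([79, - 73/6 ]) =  [ - 73/6, 79 ] 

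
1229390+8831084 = 10060474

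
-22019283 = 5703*( - 3861)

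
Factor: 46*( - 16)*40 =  - 2^8*5^1*23^1 = -29440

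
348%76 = 44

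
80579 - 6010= 74569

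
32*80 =2560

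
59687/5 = 11937+2/5 = 11937.40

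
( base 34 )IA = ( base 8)1156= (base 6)2514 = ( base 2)1001101110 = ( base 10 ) 622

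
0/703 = 0 = 0.00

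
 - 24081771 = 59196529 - 83278300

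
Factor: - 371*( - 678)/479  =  2^1*3^1*7^1*53^1*113^1* 479^( - 1) =251538/479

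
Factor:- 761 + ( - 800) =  - 1561 = - 7^1*223^1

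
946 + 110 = 1056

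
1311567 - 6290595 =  - 4979028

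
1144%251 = 140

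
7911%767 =241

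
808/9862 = 404/4931 = 0.08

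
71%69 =2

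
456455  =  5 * 91291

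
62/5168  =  31/2584 = 0.01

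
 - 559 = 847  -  1406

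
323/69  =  4 + 47/69 = 4.68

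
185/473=185/473 =0.39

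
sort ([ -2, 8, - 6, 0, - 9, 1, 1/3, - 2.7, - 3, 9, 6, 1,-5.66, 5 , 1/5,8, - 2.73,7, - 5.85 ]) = [ - 9, - 6, - 5.85,-5.66, - 3, - 2.73 , - 2.7, - 2,0, 1/5, 1/3, 1, 1,5, 6,7, 8,8,9 ]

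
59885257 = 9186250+50699007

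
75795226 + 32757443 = 108552669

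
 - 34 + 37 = 3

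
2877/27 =959/9  =  106.56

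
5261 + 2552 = 7813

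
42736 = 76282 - 33546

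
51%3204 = 51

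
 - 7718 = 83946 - 91664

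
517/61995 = 517/61995 = 0.01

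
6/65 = 6/65 = 0.09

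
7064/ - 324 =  - 1766/81 = - 21.80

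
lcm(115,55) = 1265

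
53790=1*53790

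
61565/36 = 61565/36 = 1710.14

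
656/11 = 59 + 7/11  =  59.64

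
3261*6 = 19566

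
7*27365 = 191555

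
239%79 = 2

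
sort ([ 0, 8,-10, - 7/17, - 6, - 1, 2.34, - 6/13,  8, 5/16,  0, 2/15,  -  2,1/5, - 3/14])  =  [ - 10, - 6, - 2 , - 1, - 6/13,-7/17, - 3/14,0, 0,2/15,1/5,5/16, 2.34,8, 8 ] 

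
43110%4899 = 3918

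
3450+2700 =6150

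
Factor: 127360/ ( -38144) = -995/298= - 2^(  -  1)*5^1*149^ (-1)*199^1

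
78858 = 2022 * 39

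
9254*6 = 55524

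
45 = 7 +38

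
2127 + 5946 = 8073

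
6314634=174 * 36291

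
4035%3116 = 919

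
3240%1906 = 1334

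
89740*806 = 72330440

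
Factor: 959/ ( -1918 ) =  - 2^ ( - 1) = - 1/2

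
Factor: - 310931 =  - 310931^1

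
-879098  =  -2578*341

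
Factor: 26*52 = 1352 = 2^3*13^2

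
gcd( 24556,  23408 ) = 28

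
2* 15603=31206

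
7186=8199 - 1013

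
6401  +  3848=10249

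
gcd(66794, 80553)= 1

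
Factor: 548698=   2^1 *274349^1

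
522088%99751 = 23333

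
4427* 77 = 340879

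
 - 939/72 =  - 313/24 = - 13.04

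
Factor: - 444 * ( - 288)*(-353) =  - 2^7*3^3*37^1*353^1=   - 45138816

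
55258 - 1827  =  53431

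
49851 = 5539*9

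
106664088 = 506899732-400235644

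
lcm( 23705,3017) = 165935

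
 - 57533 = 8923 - 66456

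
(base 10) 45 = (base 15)30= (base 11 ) 41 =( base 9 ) 50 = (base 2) 101101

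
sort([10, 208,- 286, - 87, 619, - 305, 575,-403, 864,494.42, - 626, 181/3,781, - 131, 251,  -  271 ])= [  -  626 , - 403,- 305, - 286, - 271,-131,-87, 10, 181/3,208, 251,494.42 , 575,619, 781, 864] 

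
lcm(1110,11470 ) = 34410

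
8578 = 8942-364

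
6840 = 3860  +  2980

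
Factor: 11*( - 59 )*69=-44781   =  - 3^1 * 11^1*23^1*59^1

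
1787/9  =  1787/9 = 198.56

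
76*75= 5700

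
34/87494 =17/43747  =  0.00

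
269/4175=269/4175 = 0.06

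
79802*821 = 65517442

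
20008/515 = 38+ 438/515 = 38.85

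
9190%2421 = 1927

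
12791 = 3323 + 9468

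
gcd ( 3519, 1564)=391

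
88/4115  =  88/4115 = 0.02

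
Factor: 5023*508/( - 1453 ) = -2^2*127^1*1453^( - 1)*5023^1= - 2551684/1453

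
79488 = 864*92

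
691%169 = 15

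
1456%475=31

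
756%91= 28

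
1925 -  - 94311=96236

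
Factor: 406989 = 3^2*11^1*4111^1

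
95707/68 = 95707/68  =  1407.46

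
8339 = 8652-313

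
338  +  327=665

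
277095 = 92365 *3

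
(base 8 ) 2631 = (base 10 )1433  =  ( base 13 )863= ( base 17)4g5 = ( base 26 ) 233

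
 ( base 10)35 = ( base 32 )13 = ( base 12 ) 2b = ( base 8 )43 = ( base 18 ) 1H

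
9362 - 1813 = 7549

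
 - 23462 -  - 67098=43636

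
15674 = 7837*2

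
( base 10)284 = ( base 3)101112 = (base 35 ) 84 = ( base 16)11c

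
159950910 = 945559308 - 785608398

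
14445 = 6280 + 8165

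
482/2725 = 482/2725 = 0.18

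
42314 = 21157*2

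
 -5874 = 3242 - 9116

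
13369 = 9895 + 3474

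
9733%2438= 2419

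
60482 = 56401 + 4081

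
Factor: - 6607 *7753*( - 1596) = 2^2*3^1*7^1*19^1*6607^1*7753^1=81753617316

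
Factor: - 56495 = -5^1*11299^1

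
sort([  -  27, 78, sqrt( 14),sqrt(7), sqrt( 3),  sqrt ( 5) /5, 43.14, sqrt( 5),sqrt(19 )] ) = [-27,sqrt(5)/5, sqrt( 3), sqrt( 5), sqrt( 7),sqrt (14 ), sqrt(19), 43.14, 78 ] 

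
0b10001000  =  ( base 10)136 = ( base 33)44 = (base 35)3v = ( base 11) 114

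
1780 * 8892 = 15827760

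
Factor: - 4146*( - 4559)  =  2^1*3^1*47^1*97^1*691^1 = 18901614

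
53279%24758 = 3763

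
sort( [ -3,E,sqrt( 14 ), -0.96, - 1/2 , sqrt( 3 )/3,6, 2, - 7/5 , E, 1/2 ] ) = [ - 3, - 7/5,-0.96, - 1/2,1/2,  sqrt( 3 )/3,  2, E,E,sqrt( 14 ) , 6] 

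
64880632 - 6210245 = 58670387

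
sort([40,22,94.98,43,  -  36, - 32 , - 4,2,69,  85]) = [ - 36, - 32, - 4, 2,22, 40, 43,  69,85,94.98]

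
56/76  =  14/19 = 0.74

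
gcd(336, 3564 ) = 12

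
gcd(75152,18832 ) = 176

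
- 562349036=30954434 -593303470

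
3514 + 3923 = 7437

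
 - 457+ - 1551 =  - 2008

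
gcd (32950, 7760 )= 10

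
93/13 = 7 + 2/13 = 7.15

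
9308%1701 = 803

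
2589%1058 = 473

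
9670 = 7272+2398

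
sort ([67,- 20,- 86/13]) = [-20,-86/13, 67]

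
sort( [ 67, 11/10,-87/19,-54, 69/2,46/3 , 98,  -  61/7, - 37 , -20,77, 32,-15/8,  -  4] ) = [ - 54, - 37, - 20, - 61/7,- 87/19, - 4 , - 15/8, 11/10,46/3, 32, 69/2, 67, 77, 98 ]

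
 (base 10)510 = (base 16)1fe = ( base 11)424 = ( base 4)13332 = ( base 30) h0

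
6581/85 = 6581/85  =  77.42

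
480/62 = 240/31 = 7.74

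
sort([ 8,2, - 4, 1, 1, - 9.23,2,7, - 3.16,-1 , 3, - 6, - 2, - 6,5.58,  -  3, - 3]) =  [ - 9.23 , - 6,- 6,-4, - 3.16, -3, - 3, - 2,-1,1,1 , 2,2,3, 5.58,7,8 ] 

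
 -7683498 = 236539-7920037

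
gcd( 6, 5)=1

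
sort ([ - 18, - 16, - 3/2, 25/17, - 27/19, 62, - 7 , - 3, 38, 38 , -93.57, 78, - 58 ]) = [ - 93.57, - 58, - 18, - 16, - 7, - 3, - 3/2,-27/19,25/17,38, 38, 62,78]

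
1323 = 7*189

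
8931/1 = 8931 = 8931.00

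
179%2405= 179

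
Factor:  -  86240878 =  - 2^1* 43120439^1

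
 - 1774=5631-7405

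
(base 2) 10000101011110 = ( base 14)3182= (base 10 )8542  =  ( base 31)8RH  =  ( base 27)bja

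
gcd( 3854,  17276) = 2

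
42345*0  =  0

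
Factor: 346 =2^1*173^1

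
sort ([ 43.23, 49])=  [ 43.23, 49]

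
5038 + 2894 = 7932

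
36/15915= 12/5305 = 0.00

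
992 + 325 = 1317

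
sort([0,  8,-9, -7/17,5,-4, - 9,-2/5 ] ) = [-9 , - 9, -4, - 7/17, - 2/5,0,5,8]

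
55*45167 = 2484185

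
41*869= 35629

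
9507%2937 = 696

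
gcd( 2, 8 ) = 2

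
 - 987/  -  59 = 987/59 = 16.73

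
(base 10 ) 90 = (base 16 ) 5a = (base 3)10100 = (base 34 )2M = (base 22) 42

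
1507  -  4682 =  - 3175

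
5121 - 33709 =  - 28588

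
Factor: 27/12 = 2^( - 2 )*3^2 = 9/4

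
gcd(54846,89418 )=6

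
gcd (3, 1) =1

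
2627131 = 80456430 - 77829299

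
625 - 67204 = -66579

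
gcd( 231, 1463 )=77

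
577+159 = 736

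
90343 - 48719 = 41624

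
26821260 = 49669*540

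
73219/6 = 12203 + 1/6 = 12203.17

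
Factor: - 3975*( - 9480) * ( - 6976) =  - 262876608000 = - 2^9*3^2* 5^3 *53^1 *79^1 *109^1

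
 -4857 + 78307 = 73450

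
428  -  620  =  - 192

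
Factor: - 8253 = -3^2*7^1 * 131^1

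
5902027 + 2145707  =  8047734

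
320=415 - 95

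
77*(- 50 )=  - 3850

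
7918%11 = 9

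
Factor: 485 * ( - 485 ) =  - 5^2*97^2 =- 235225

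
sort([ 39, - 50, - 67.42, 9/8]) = [  -  67.42,  -  50,  9/8,39]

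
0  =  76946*0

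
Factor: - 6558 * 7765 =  - 50922870=- 2^1*3^1*5^1* 1093^1*1553^1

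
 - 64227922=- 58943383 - 5284539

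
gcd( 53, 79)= 1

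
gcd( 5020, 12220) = 20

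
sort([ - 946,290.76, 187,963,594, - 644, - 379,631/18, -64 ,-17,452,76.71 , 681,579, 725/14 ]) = [ - 946, - 644,-379,-64 ,-17,631/18,725/14,76.71,187,290.76,452,579 , 594,681 , 963] 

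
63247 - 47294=15953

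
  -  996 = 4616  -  5612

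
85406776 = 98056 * 871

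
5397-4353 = 1044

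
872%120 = 32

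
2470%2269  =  201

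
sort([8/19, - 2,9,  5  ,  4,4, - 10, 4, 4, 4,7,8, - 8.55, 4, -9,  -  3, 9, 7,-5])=[  -  10  , - 9,-8.55, - 5,  -  3, - 2, 8/19 , 4, 4,4  ,  4, 4, 4,  5, 7, 7,8 , 9, 9 ] 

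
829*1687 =1398523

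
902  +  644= 1546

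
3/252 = 1/84  =  0.01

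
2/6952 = 1/3476 = 0.00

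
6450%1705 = 1335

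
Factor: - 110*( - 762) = 2^2 * 3^1*5^1*11^1*127^1 = 83820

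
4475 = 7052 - 2577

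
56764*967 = 54890788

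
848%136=32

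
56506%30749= 25757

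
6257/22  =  284 + 9/22= 284.41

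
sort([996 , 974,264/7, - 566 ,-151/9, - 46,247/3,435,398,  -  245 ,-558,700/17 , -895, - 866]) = [ - 895, - 866,  -  566, - 558,-245,- 46,  -  151/9,264/7, 700/17, 247/3,398, 435,974, 996 ] 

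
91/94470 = 91/94470 = 0.00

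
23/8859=23/8859 =0.00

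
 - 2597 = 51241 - 53838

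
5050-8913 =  - 3863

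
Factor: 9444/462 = 2^1*7^( - 1)*11^( - 1) * 787^1 = 1574/77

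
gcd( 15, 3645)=15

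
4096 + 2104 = 6200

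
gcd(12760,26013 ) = 29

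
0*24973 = 0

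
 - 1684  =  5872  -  7556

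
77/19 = 4 + 1/19 = 4.05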